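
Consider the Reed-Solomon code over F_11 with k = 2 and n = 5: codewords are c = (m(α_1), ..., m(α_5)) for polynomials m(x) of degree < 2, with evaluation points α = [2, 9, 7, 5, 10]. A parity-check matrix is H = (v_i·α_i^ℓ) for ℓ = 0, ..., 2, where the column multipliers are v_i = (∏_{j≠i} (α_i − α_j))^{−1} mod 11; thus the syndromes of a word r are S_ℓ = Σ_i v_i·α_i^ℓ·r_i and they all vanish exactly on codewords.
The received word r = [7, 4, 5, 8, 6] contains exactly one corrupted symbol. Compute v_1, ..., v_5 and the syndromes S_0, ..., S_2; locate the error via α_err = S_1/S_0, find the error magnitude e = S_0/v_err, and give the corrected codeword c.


S = (9, 4, 3), error at position 2, error magnitude e = 2, c = [7, 2, 5, 8, 6].

Step 1: column multipliers v_i = (∏_{j≠i}(α_i − α_j))^{−1} mod 11.
  i = 1 (α = 2): (2−9)(2−7)(2−5)(2−10) = (−7)·(−5)·(−3)·(−8) = 840 ≡ 4, so v_1 = 4^{−1} = 3 (mod 11).
  i = 2 (α = 9): (9−2)(9−7)(9−5)(9−10) = 7·2·4·(−1) = −56 ≡ 10, so v_2 = 10^{−1} = 10 (mod 11).
  i = 3 (α = 7): (7−2)(7−9)(7−5)(7−10) = 5·(−2)·2·(−3) = 60 ≡ 5, so v_3 = 5^{−1} = 9 (mod 11).
  i = 4 (α = 5): (5−2)(5−9)(5−7)(5−10) = 3·(−4)·(−2)·(−5) = −120 ≡ 1, so v_4 = 1^{−1} = 1 (mod 11).
  i = 5 (α = 10): (10−2)(10−9)(10−7)(10−5) = 8·1·3·5 = 120 ≡ 10, so v_5 = 10^{−1} = 10 (mod 11).
  v = [3, 10, 9, 1, 10].
Step 2: syndromes of r = [7, 4, 5, 8, 6] (all sums mod 11).
  S_0 = Σ v_i r_i = 3·7 + 10·4 + 9·5 + 1·8 + 10·6 = 174 ≡ 9.
  S_1 = Σ v_i α_i r_i = 3·2·7 + 10·9·4 + 9·7·5 + 1·5·8 + 10·10·6 = 1357 ≡ 4.
  α_i^2 mod 11 = [4, 4, 5, 3, 1].
  S_2 = Σ v_i α_i^2 r_i = 3·4·7 + 10·4·4 + 9·5·5 + 1·3·8 + 10·1·6 = 553 ≡ 3.
  S = (9, 4, 3) ≠ 0, so r is not a codeword (an error is present).
Step 3: locate the error. For a single error e at position i, S_ℓ = v_i·e·α_i^ℓ, so α_err = S_1/S_0.
  S_0^{−1} = 9^{−1} = 5 (mod 11), so α_err = 4·5 = 20 ≡ 9 = α_2. Error position i = 2.
  Consistency check: S_2/S_1 = 3·3 = 9 ≡ 9 = α_err ✓ (single-error assumption holds).
Step 4: error magnitude e = S_0/v_2 = S_0·∏_{j≠2}(α_2 − α_j) = 9·10 = 90 ≡ 2 (mod 11).
Step 5: correct position 2: c_2 = r_2 − e = 4 − 2 ≡ 2 (mod 11). Hence c = [7, 2, 5, 8, 6].
  Check: interpolating c through the α_i gives m(x) = 10 + 4·x (degree < 2) with m(α_i) = c_i for every i, so c is indeed a codeword.


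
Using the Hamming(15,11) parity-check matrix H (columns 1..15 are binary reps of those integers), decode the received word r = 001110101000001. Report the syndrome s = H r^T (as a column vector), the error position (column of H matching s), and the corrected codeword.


s = (0, 0, 1, 1)^T, error position = 3, corrected codeword c = 000110101000001

Compute s = H r^T mod 2 one row at a time:
  s_1 = 0 + 1 + 0 + 0 + 0 + 0 + 0 + 1 = 2 ≡ 0 (mod 2).
  s_2 = 1 + 1 + 0 + 1 + 0 + 0 + 0 + 1 = 4 ≡ 0 (mod 2).
  s_3 = 0 + 1 + 0 + 1 + 0 + 0 + 0 + 1 = 3 ≡ 1 (mod 2).
  s_4 = 0 + 1 + 1 + 1 + 1 + 0 + 0 + 1 = 5 ≡ 1 (mod 2).
s = (0, 0, 1, 1)^T — this equals column 3 of H (binary 0011), so error is at position 3.
Correct: flip bit 3 of r = 001110101000001 to get c = 000110101000001.


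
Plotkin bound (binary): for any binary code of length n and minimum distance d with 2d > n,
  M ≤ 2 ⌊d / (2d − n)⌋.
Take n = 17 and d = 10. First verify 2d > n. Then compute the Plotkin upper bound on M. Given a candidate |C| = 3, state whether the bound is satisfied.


Plotkin bound M ≤ 6; given |C| = 3 ≤ bound (satisfied).

Check applicability: 2d = 20, n = 17.
2d − n = 3 > 0, so Plotkin applies.
Compute d/(2d−n) = 10/3 ≈ 3.3333.
⌊d/(2d−n)⌋ = 3.
Plotkin bound: M ≤ 2·3 = 6.
Given |C| = 3, check: satisfied.
This |C| is below the Plotkin bound.


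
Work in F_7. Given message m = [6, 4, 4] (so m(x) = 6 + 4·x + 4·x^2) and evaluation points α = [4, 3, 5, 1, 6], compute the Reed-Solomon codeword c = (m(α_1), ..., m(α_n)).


c = [2, 5, 0, 0, 6]

Message polynomial: m(x) = 6 + 4·x + 4·x^2 (mod 7).
For each evaluation point α_i, compute m(α_i) mod 7:
  α_1 = 4: Horner steps 4 → 6 → 2, so m(4) = 2.
  α_2 = 3: Horner steps 4 → 2 → 5, so m(3) = 5.
  α_3 = 5: Horner steps 4 → 3 → 0, so m(5) = 0.
  α_4 = 1: Horner steps 4 → 1 → 0, so m(1) = 0.
  α_5 = 6: Horner steps 4 → 0 → 6, so m(6) = 6.
Codeword c = [2, 5, 0, 0, 6] ∈ F_7^5.


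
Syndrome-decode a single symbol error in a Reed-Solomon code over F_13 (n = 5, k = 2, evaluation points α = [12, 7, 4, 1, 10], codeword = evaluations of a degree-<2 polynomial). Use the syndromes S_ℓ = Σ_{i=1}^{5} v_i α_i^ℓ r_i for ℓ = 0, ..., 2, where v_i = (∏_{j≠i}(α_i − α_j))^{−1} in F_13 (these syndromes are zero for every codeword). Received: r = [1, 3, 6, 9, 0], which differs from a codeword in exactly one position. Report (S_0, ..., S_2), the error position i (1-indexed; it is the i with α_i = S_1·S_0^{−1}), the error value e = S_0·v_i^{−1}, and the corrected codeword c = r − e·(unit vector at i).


S = (9, 4, 9), error at position 1, error magnitude e = 3, c = [11, 3, 6, 9, 0].

Step 1: column multipliers v_i = (∏_{j≠i}(α_i − α_j))^{−1} mod 13.
  i = 1 (α = 12): (12−7)(12−4)(12−1)(12−10) = 5·8·11·2 = 880 ≡ 9, so v_1 = 9^{−1} = 3 (mod 13).
  i = 2 (α = 7): (7−12)(7−4)(7−1)(7−10) = (−5)·3·6·(−3) = 270 ≡ 10, so v_2 = 10^{−1} = 4 (mod 13).
  i = 3 (α = 4): (4−12)(4−7)(4−1)(4−10) = (−8)·(−3)·3·(−6) = −432 ≡ 10, so v_3 = 10^{−1} = 4 (mod 13).
  i = 4 (α = 1): (1−12)(1−7)(1−4)(1−10) = (−11)·(−6)·(−3)·(−9) = 1782 ≡ 1, so v_4 = 1^{−1} = 1 (mod 13).
  i = 5 (α = 10): (10−12)(10−7)(10−4)(10−1) = (−2)·3·6·9 = −324 ≡ 1, so v_5 = 1^{−1} = 1 (mod 13).
  v = [3, 4, 4, 1, 1].
Step 2: syndromes of r = [1, 3, 6, 9, 0] (all sums mod 13).
  S_0 = Σ v_i r_i = 3·1 + 4·3 + 4·6 + 1·9 + 1·0 = 48 ≡ 9.
  S_1 = Σ v_i α_i r_i = 3·12·1 + 4·7·3 + 4·4·6 + 1·1·9 + 1·10·0 = 225 ≡ 4.
  α_i^2 mod 13 = [1, 10, 3, 1, 9].
  S_2 = Σ v_i α_i^2 r_i = 3·1·1 + 4·10·3 + 4·3·6 + 1·1·9 + 1·9·0 = 204 ≡ 9.
  S = (9, 4, 9) ≠ 0, so r is not a codeword (an error is present).
Step 3: locate the error. For a single error e at position i, S_ℓ = v_i·e·α_i^ℓ, so α_err = S_1/S_0.
  S_0^{−1} = 9^{−1} = 3 (mod 13), so α_err = 4·3 = 12 ≡ 12 = α_1. Error position i = 1.
  Consistency check: S_2/S_1 = 9·10 = 90 ≡ 12 = α_err ✓ (single-error assumption holds).
Step 4: error magnitude e = S_0/v_1 = S_0·∏_{j≠1}(α_1 − α_j) = 9·9 = 81 ≡ 3 (mod 13).
Step 5: correct position 1: c_1 = r_1 − e = 1 − 3 ≡ 11 (mod 13). Hence c = [11, 3, 6, 9, 0].
  Check: interpolating c through the α_i gives m(x) = 10 + 12·x (degree < 2) with m(α_i) = c_i for every i, so c is indeed a codeword.


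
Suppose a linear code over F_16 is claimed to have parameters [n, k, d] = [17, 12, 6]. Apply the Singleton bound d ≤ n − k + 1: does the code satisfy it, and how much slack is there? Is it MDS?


Singleton RHS = n − k + 1 = 6, slack = 0, bound satisfied, MDS.

Singleton bound: d ≤ n − k + 1.
Here n = 17, k = 12, so n − k + 1 = 6.
Given d = 6, check d ≤ 6: YES.
Slack = (n − k + 1) − d = 0.
The code is MDS (slack = 0).
Description: the claimed parameters are [17, 12, 6]_16; such a code would be MDS (meets Singleton bound).


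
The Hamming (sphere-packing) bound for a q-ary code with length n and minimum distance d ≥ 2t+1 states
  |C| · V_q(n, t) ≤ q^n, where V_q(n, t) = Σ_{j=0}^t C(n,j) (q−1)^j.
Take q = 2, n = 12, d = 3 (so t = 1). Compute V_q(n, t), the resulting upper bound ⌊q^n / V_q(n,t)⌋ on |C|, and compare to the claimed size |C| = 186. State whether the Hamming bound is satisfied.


V_q(n, t) = 13, q^n = 4096, Hamming bound = 315, |C| = 186 ≤ bound (satisfied).

Step 1: Compute V_q(n, t) = Σ_{j=0}^1 C(n, j) (q−1)^j.
  j = 0: C(12,0)·(1)^0 = 1·1 = 1.
  j = 1: C(12,1)·(1)^1 = 12·1 = 12.
  V_q(n, t) = 1 + 12 = 13.
Step 2: q^n = 2^12 = 4096.
Step 3: Hamming bound ⌊q^n / V_q(n,t)⌋ = ⌊4096/13⌋ = 315.
Step 4: Compare |C| = 186 to 315: satisfied.
The claimed |C| lies below the Hamming bound.


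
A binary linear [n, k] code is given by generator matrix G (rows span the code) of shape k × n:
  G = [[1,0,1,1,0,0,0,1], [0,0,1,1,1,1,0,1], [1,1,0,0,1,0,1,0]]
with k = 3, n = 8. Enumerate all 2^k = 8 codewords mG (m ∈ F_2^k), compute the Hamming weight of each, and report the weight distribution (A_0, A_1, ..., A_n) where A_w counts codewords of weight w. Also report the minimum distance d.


Weight distribution: A_0 = 1, A_3 = 2, A_4 = 2, A_5 = 1, A_6 = 1, A_7 = 1. Minimum distance d = 3.

Enumerate all 2^3 = 8 messages m ∈ F_2^3.
For each, compute codeword c = mG in F_2^8, then tally its weight.
  m = 000 → c = 00000000, weight = 0.
  m = 100 → c = 10110001, weight = 4.
  m = 010 → c = 00111101, weight = 5.
  m = 110 → c = 10001100, weight = 3.
  m = 001 → c = 11001010, weight = 4.
  m = 101 → c = 01111011, weight = 6.
  m = 011 → c = 11110111, weight = 7.
  m = 111 → c = 01000110, weight = 3.
Tally weights:
  weight 0: 1 codewords.
  weight 3: 2 codewords.
  weight 4: 2 codewords.
  weight 5: 1 codewords.
  weight 6: 1 codewords.
  weight 7: 1 codewords.
Minimum distance d = smallest w > 0 with A_w > 0 = 3.
Sanity: Σ A_w = 8 = 2^3 = 8 ✓.


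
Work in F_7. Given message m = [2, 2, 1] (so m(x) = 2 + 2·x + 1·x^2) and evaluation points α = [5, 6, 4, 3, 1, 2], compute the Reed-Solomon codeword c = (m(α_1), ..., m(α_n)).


c = [2, 1, 5, 3, 5, 3]

Message polynomial: m(x) = 2 + 2·x + 1·x^2 (mod 7).
For each evaluation point α_i, compute m(α_i) mod 7:
  α_1 = 5: Horner steps 1 → 0 → 2, so m(5) = 2.
  α_2 = 6: Horner steps 1 → 1 → 1, so m(6) = 1.
  α_3 = 4: Horner steps 1 → 6 → 5, so m(4) = 5.
  α_4 = 3: Horner steps 1 → 5 → 3, so m(3) = 3.
  α_5 = 1: Horner steps 1 → 3 → 5, so m(1) = 5.
  α_6 = 2: Horner steps 1 → 4 → 3, so m(2) = 3.
Codeword c = [2, 1, 5, 3, 5, 3] ∈ F_7^6.


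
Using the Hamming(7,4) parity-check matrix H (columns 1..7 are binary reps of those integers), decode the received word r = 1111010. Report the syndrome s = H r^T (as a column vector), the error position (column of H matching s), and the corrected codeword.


s = (0, 1, 0)^T, error position = 2, corrected codeword c = 1011010

Compute s = H r^T mod 2 one row at a time:
  s_1 = 1 + 0 + 1 + 0 = 2 ≡ 0 (mod 2).
  s_2 = 1 + 1 + 1 + 0 = 3 ≡ 1 (mod 2).
  s_3 = 1 + 1 + 0 + 0 = 2 ≡ 0 (mod 2).
s = (0, 1, 0)^T — this equals column 2 of H (binary 010), so error is at position 2.
Correct: flip bit 2 of r = 1111010 to get c = 1011010.


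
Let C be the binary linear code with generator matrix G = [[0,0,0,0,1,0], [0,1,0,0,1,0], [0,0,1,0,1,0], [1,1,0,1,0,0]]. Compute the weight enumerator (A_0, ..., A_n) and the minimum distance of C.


Weight distribution: A_0 = 1, A_1 = 3, A_2 = 4, A_3 = 4, A_4 = 3, A_5 = 1. Minimum distance d = 1.

Enumerate all 2^4 = 16 messages m ∈ F_2^4.
For each, compute codeword c = mG in F_2^6, then tally its weight.
  m = 0000 → c = 000000, weight = 0.
  m = 1000 → c = 000010, weight = 1.
  m = 0100 → c = 010010, weight = 2.
  m = 1100 → c = 010000, weight = 1.
  m = 0010 → c = 001010, weight = 2.
  m = 1010 → c = 001000, weight = 1.
  m = 0110 → c = 011000, weight = 2.
  m = 1110 → c = 011010, weight = 3.
  m = 0001 → c = 110100, weight = 3.
  m = 1001 → c = 110110, weight = 4.
  m = 0101 → c = 100110, weight = 3.
  m = 1101 → c = 100100, weight = 2.
  m = 0011 → c = 111110, weight = 5.
  m = 1011 → c = 111100, weight = 4.
  m = 0111 → c = 101100, weight = 3.
  m = 1111 → c = 101110, weight = 4.
Tally weights:
  weight 0: 1 codewords.
  weight 1: 3 codewords.
  weight 2: 4 codewords.
  weight 3: 4 codewords.
  weight 4: 3 codewords.
  weight 5: 1 codewords.
Minimum distance d = smallest w > 0 with A_w > 0 = 1.
Sanity: Σ A_w = 16 = 2^4 = 16 ✓.


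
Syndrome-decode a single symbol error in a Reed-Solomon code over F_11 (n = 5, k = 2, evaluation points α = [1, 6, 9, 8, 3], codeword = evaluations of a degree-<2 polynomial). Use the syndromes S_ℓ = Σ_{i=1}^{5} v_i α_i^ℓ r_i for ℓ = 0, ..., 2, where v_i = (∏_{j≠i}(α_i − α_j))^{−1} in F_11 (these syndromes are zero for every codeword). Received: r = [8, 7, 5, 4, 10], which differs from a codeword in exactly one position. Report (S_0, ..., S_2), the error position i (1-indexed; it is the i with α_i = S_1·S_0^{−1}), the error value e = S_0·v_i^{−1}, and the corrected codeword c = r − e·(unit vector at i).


S = (8, 4, 2), error at position 2, error magnitude e = 5, c = [8, 2, 5, 4, 10].

Step 1: column multipliers v_i = (∏_{j≠i}(α_i − α_j))^{−1} mod 11.
  i = 1 (α = 1): (1−6)(1−9)(1−8)(1−3) = (−5)·(−8)·(−7)·(−2) = 560 ≡ 10, so v_1 = 10^{−1} = 10 (mod 11).
  i = 2 (α = 6): (6−1)(6−9)(6−8)(6−3) = 5·(−3)·(−2)·3 = 90 ≡ 2, so v_2 = 2^{−1} = 6 (mod 11).
  i = 3 (α = 9): (9−1)(9−6)(9−8)(9−3) = 8·3·1·6 = 144 ≡ 1, so v_3 = 1^{−1} = 1 (mod 11).
  i = 4 (α = 8): (8−1)(8−6)(8−9)(8−3) = 7·2·(−1)·5 = −70 ≡ 7, so v_4 = 7^{−1} = 8 (mod 11).
  i = 5 (α = 3): (3−1)(3−6)(3−9)(3−8) = 2·(−3)·(−6)·(−5) = −180 ≡ 7, so v_5 = 7^{−1} = 8 (mod 11).
  v = [10, 6, 1, 8, 8].
Step 2: syndromes of r = [8, 7, 5, 4, 10] (all sums mod 11).
  S_0 = Σ v_i r_i = 10·8 + 6·7 + 1·5 + 8·4 + 8·10 = 239 ≡ 8.
  S_1 = Σ v_i α_i r_i = 10·1·8 + 6·6·7 + 1·9·5 + 8·8·4 + 8·3·10 = 873 ≡ 4.
  α_i^2 mod 11 = [1, 3, 4, 9, 9].
  S_2 = Σ v_i α_i^2 r_i = 10·1·8 + 6·3·7 + 1·4·5 + 8·9·4 + 8·9·10 = 1234 ≡ 2.
  S = (8, 4, 2) ≠ 0, so r is not a codeword (an error is present).
Step 3: locate the error. For a single error e at position i, S_ℓ = v_i·e·α_i^ℓ, so α_err = S_1/S_0.
  S_0^{−1} = 8^{−1} = 7 (mod 11), so α_err = 4·7 = 28 ≡ 6 = α_2. Error position i = 2.
  Consistency check: S_2/S_1 = 2·3 = 6 ≡ 6 = α_err ✓ (single-error assumption holds).
Step 4: error magnitude e = S_0/v_2 = S_0·∏_{j≠2}(α_2 − α_j) = 8·2 = 16 ≡ 5 (mod 11).
Step 5: correct position 2: c_2 = r_2 − e = 7 − 5 ≡ 2 (mod 11). Hence c = [8, 2, 5, 4, 10].
  Check: interpolating c through the α_i gives m(x) = 7 + 1·x (degree < 2) with m(α_i) = c_i for every i, so c is indeed a codeword.


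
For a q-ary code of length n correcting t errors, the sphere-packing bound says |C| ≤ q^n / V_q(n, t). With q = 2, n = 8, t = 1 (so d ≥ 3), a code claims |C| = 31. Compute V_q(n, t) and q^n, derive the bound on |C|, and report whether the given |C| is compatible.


V_q(n, t) = 9, q^n = 256, Hamming bound = 28, |C| = 31 > bound (violated).

Step 1: Compute V_q(n, t) = Σ_{j=0}^1 C(n, j) (q−1)^j.
  j = 0: C(8,0)·(1)^0 = 1·1 = 1.
  j = 1: C(8,1)·(1)^1 = 8·1 = 8.
  V_q(n, t) = 1 + 8 = 9.
Step 2: q^n = 2^8 = 256.
Step 3: Hamming bound ⌊q^n / V_q(n,t)⌋ = ⌊256/9⌋ = 28.
Step 4: Compare |C| = 31 to 28: violated.
The claimed |C| lies above the Hamming bound, so no 2-ary code of length 8 with d ≥ 3 can have 31 codewords.


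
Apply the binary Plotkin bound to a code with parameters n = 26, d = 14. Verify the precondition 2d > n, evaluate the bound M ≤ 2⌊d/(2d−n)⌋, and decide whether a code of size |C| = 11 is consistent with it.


Plotkin bound M ≤ 14; given |C| = 11 ≤ bound (satisfied).

Check applicability: 2d = 28, n = 26.
2d − n = 2 > 0, so Plotkin applies.
Compute d/(2d−n) = 14/2 ≈ 7.0000.
⌊d/(2d−n)⌋ = 7.
Plotkin bound: M ≤ 2·7 = 14.
Given |C| = 11, check: satisfied.
This |C| is below the Plotkin bound.


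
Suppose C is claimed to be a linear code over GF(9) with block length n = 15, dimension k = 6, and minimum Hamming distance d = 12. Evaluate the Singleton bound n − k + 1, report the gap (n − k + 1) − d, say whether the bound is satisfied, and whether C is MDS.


Singleton RHS = n − k + 1 = 10, slack = -2, bound violated (no such code; not MDS).

Singleton bound: d ≤ n − k + 1.
Here n = 15, k = 6, so n − k + 1 = 10.
Given d = 12, check d ≤ 10: NO.
Slack = (n − k + 1) − d = -2.
The slack is negative: d = 12 exceeds n − k + 1 = 10 by 2, so the Singleton bound is violated and no linear [15, 6, 12]_9 code can exist. In particular it is not MDS (MDS requires d = n − k + 1 exactly).
Description: the claimed parameters are [15, 6, 12]_9; such a code would be impossible (violates the Singleton bound).


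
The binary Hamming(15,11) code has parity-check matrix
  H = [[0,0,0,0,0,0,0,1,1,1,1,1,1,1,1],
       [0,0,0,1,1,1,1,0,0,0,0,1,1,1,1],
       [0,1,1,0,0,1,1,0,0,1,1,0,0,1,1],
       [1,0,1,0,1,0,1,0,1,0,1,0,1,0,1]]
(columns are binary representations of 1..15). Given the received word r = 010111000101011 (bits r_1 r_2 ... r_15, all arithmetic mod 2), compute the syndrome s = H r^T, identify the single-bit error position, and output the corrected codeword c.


s = (0, 0, 1, 0)^T, error position = 2, corrected codeword c = 000111000101011

Compute s = H r^T mod 2 one row at a time:
  s_1 = 0 + 0 + 1 + 0 + 1 + 0 + 1 + 1 = 4 ≡ 0 (mod 2).
  s_2 = 1 + 1 + 1 + 0 + 1 + 0 + 1 + 1 = 6 ≡ 0 (mod 2).
  s_3 = 1 + 0 + 1 + 0 + 1 + 0 + 1 + 1 = 5 ≡ 1 (mod 2).
  s_4 = 0 + 0 + 1 + 0 + 0 + 0 + 0 + 1 = 2 ≡ 0 (mod 2).
s = (0, 0, 1, 0)^T — this equals column 2 of H (binary 0010), so error is at position 2.
Correct: flip bit 2 of r = 010111000101011 to get c = 000111000101011.


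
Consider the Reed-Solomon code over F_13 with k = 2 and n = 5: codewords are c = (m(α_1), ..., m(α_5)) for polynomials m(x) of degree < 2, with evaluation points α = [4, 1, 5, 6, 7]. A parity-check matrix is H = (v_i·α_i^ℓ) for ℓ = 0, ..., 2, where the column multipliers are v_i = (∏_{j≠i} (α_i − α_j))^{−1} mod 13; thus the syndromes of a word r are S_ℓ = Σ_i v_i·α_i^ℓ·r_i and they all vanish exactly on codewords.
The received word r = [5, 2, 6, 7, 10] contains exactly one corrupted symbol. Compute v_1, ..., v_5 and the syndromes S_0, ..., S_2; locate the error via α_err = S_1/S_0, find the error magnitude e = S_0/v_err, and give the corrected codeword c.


S = (8, 4, 2), error at position 5, error magnitude e = 2, c = [5, 2, 6, 7, 8].

Step 1: column multipliers v_i = (∏_{j≠i}(α_i − α_j))^{−1} mod 13.
  i = 1 (α = 4): (4−1)(4−5)(4−6)(4−7) = 3·(−1)·(−2)·(−3) = −18 ≡ 8, so v_1 = 8^{−1} = 5 (mod 13).
  i = 2 (α = 1): (1−4)(1−5)(1−6)(1−7) = (−3)·(−4)·(−5)·(−6) = 360 ≡ 9, so v_2 = 9^{−1} = 3 (mod 13).
  i = 3 (α = 5): (5−4)(5−1)(5−6)(5−7) = 1·4·(−1)·(−2) = 8 ≡ 8, so v_3 = 8^{−1} = 5 (mod 13).
  i = 4 (α = 6): (6−4)(6−1)(6−5)(6−7) = 2·5·1·(−1) = −10 ≡ 3, so v_4 = 3^{−1} = 9 (mod 13).
  i = 5 (α = 7): (7−4)(7−1)(7−5)(7−6) = 3·6·2·1 = 36 ≡ 10, so v_5 = 10^{−1} = 4 (mod 13).
  v = [5, 3, 5, 9, 4].
Step 2: syndromes of r = [5, 2, 6, 7, 10] (all sums mod 13).
  S_0 = Σ v_i r_i = 5·5 + 3·2 + 5·6 + 9·7 + 4·10 = 164 ≡ 8.
  S_1 = Σ v_i α_i r_i = 5·4·5 + 3·1·2 + 5·5·6 + 9·6·7 + 4·7·10 = 914 ≡ 4.
  α_i^2 mod 13 = [3, 1, 12, 10, 10].
  S_2 = Σ v_i α_i^2 r_i = 5·3·5 + 3·1·2 + 5·12·6 + 9·10·7 + 4·10·10 = 1471 ≡ 2.
  S = (8, 4, 2) ≠ 0, so r is not a codeword (an error is present).
Step 3: locate the error. For a single error e at position i, S_ℓ = v_i·e·α_i^ℓ, so α_err = S_1/S_0.
  S_0^{−1} = 8^{−1} = 5 (mod 13), so α_err = 4·5 = 20 ≡ 7 = α_5. Error position i = 5.
  Consistency check: S_2/S_1 = 2·10 = 20 ≡ 7 = α_err ✓ (single-error assumption holds).
Step 4: error magnitude e = S_0/v_5 = S_0·∏_{j≠5}(α_5 − α_j) = 8·10 = 80 ≡ 2 (mod 13).
Step 5: correct position 5: c_5 = r_5 − e = 10 − 2 ≡ 8 (mod 13). Hence c = [5, 2, 6, 7, 8].
  Check: interpolating c through the α_i gives m(x) = 1 + 1·x (degree < 2) with m(α_i) = c_i for every i, so c is indeed a codeword.


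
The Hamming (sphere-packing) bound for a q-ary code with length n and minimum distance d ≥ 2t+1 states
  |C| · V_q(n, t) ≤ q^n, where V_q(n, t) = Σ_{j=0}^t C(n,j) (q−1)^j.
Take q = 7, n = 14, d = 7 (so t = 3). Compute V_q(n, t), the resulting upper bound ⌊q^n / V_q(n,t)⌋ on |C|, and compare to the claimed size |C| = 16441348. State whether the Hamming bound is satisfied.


V_q(n, t) = 81985, q^n = 678223072849, Hamming bound = 8272526, |C| = 16441348 > bound (violated).

Step 1: Compute V_q(n, t) = Σ_{j=0}^3 C(n, j) (q−1)^j.
  j = 0: C(14,0)·(6)^0 = 1·1 = 1.
  j = 1: C(14,1)·(6)^1 = 14·6 = 84.
  j = 2: C(14,2)·(6)^2 = 91·36 = 3276.
  j = 3: C(14,3)·(6)^3 = 364·216 = 78624.
  V_q(n, t) = 1 + 84 + 3276 + 78624 = 81985.
Step 2: q^n = 7^14 = 678223072849.
Step 3: Hamming bound ⌊q^n / V_q(n,t)⌋ = ⌊678223072849/81985⌋ = 8272526.
Step 4: Compare |C| = 16441348 to 8272526: violated.
The claimed |C| lies above the Hamming bound, so no 7-ary code of length 14 with d ≥ 7 can have 16441348 codewords.


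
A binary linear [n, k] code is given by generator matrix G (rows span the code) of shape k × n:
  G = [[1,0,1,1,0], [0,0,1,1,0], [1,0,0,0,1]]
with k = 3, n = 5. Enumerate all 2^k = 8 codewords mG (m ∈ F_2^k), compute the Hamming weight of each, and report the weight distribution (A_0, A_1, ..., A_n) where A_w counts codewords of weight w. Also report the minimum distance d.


Weight distribution: A_0 = 1, A_1 = 2, A_2 = 2, A_3 = 2, A_4 = 1. Minimum distance d = 1.

Enumerate all 2^3 = 8 messages m ∈ F_2^3.
For each, compute codeword c = mG in F_2^5, then tally its weight.
  m = 000 → c = 00000, weight = 0.
  m = 100 → c = 10110, weight = 3.
  m = 010 → c = 00110, weight = 2.
  m = 110 → c = 10000, weight = 1.
  m = 001 → c = 10001, weight = 2.
  m = 101 → c = 00111, weight = 3.
  m = 011 → c = 10111, weight = 4.
  m = 111 → c = 00001, weight = 1.
Tally weights:
  weight 0: 1 codewords.
  weight 1: 2 codewords.
  weight 2: 2 codewords.
  weight 3: 2 codewords.
  weight 4: 1 codewords.
Minimum distance d = smallest w > 0 with A_w > 0 = 1.
Sanity: Σ A_w = 8 = 2^3 = 8 ✓.


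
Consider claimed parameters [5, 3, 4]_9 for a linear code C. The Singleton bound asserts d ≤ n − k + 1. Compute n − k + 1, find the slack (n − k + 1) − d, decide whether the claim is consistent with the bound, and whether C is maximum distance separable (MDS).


Singleton RHS = n − k + 1 = 3, slack = -1, bound violated (no such code; not MDS).

Singleton bound: d ≤ n − k + 1.
Here n = 5, k = 3, so n − k + 1 = 3.
Given d = 4, check d ≤ 3: NO.
Slack = (n − k + 1) − d = -1.
The slack is negative: d = 4 exceeds n − k + 1 = 3 by 1, so the Singleton bound is violated and no linear [5, 3, 4]_9 code can exist. In particular it is not MDS (MDS requires d = n − k + 1 exactly).
Description: the claimed parameters are [5, 3, 4]_9; such a code would be impossible (violates the Singleton bound).


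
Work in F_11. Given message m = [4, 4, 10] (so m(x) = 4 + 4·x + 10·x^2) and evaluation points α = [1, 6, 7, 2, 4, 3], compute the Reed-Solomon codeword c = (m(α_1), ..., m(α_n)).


c = [7, 3, 5, 8, 4, 7]

Message polynomial: m(x) = 4 + 4·x + 10·x^2 (mod 11).
For each evaluation point α_i, compute m(α_i) mod 11:
  α_1 = 1: Horner steps 10 → 3 → 7, so m(1) = 7.
  α_2 = 6: Horner steps 10 → 9 → 3, so m(6) = 3.
  α_3 = 7: Horner steps 10 → 8 → 5, so m(7) = 5.
  α_4 = 2: Horner steps 10 → 2 → 8, so m(2) = 8.
  α_5 = 4: Horner steps 10 → 0 → 4, so m(4) = 4.
  α_6 = 3: Horner steps 10 → 1 → 7, so m(3) = 7.
Codeword c = [7, 3, 5, 8, 4, 7] ∈ F_11^6.


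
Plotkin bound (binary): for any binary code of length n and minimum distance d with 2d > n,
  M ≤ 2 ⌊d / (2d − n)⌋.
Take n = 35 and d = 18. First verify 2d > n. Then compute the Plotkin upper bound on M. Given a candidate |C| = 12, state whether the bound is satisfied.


Plotkin bound M ≤ 36; given |C| = 12 ≤ bound (satisfied).

Check applicability: 2d = 36, n = 35.
2d − n = 1 > 0, so Plotkin applies.
Compute d/(2d−n) = 18/1 ≈ 18.0000.
⌊d/(2d−n)⌋ = 18.
Plotkin bound: M ≤ 2·18 = 36.
Given |C| = 12, check: satisfied.
This |C| is below the Plotkin bound.


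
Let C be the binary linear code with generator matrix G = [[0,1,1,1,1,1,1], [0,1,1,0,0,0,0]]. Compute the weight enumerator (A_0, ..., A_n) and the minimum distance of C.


Weight distribution: A_0 = 1, A_2 = 1, A_4 = 1, A_6 = 1. Minimum distance d = 2.

Enumerate all 2^2 = 4 messages m ∈ F_2^2.
For each, compute codeword c = mG in F_2^7, then tally its weight.
  m = 00 → c = 0000000, weight = 0.
  m = 10 → c = 0111111, weight = 6.
  m = 01 → c = 0110000, weight = 2.
  m = 11 → c = 0001111, weight = 4.
Tally weights:
  weight 0: 1 codewords.
  weight 2: 1 codewords.
  weight 4: 1 codewords.
  weight 6: 1 codewords.
Minimum distance d = smallest w > 0 with A_w > 0 = 2.
Sanity: Σ A_w = 4 = 2^2 = 4 ✓.


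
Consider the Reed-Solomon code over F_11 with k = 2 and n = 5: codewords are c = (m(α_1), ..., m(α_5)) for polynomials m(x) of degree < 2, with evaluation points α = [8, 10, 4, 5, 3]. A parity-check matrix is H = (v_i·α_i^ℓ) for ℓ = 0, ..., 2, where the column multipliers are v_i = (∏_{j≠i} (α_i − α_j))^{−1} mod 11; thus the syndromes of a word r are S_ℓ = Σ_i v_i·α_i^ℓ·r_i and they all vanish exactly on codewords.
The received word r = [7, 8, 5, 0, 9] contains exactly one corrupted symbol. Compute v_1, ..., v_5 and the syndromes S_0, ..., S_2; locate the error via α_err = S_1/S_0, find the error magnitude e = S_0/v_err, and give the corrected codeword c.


S = (8, 2, 6), error at position 5, error magnitude e = 10, c = [7, 8, 5, 0, 10].

Step 1: column multipliers v_i = (∏_{j≠i}(α_i − α_j))^{−1} mod 11.
  i = 1 (α = 8): (8−10)(8−4)(8−5)(8−3) = (−2)·4·3·5 = −120 ≡ 1, so v_1 = 1^{−1} = 1 (mod 11).
  i = 2 (α = 10): (10−8)(10−4)(10−5)(10−3) = 2·6·5·7 = 420 ≡ 2, so v_2 = 2^{−1} = 6 (mod 11).
  i = 3 (α = 4): (4−8)(4−10)(4−5)(4−3) = (−4)·(−6)·(−1)·1 = −24 ≡ 9, so v_3 = 9^{−1} = 5 (mod 11).
  i = 4 (α = 5): (5−8)(5−10)(5−4)(5−3) = (−3)·(−5)·1·2 = 30 ≡ 8, so v_4 = 8^{−1} = 7 (mod 11).
  i = 5 (α = 3): (3−8)(3−10)(3−4)(3−5) = (−5)·(−7)·(−1)·(−2) = 70 ≡ 4, so v_5 = 4^{−1} = 3 (mod 11).
  v = [1, 6, 5, 7, 3].
Step 2: syndromes of r = [7, 8, 5, 0, 9] (all sums mod 11).
  S_0 = Σ v_i r_i = 1·7 + 6·8 + 5·5 + 7·0 + 3·9 = 107 ≡ 8.
  S_1 = Σ v_i α_i r_i = 1·8·7 + 6·10·8 + 5·4·5 + 7·5·0 + 3·3·9 = 717 ≡ 2.
  α_i^2 mod 11 = [9, 1, 5, 3, 9].
  S_2 = Σ v_i α_i^2 r_i = 1·9·7 + 6·1·8 + 5·5·5 + 7·3·0 + 3·9·9 = 479 ≡ 6.
  S = (8, 2, 6) ≠ 0, so r is not a codeword (an error is present).
Step 3: locate the error. For a single error e at position i, S_ℓ = v_i·e·α_i^ℓ, so α_err = S_1/S_0.
  S_0^{−1} = 8^{−1} = 7 (mod 11), so α_err = 2·7 = 14 ≡ 3 = α_5. Error position i = 5.
  Consistency check: S_2/S_1 = 6·6 = 36 ≡ 3 = α_err ✓ (single-error assumption holds).
Step 4: error magnitude e = S_0/v_5 = S_0·∏_{j≠5}(α_5 − α_j) = 8·4 = 32 ≡ 10 (mod 11).
Step 5: correct position 5: c_5 = r_5 − e = 9 − 10 ≡ 10 (mod 11). Hence c = [7, 8, 5, 0, 10].
  Check: interpolating c through the α_i gives m(x) = 3 + 6·x (degree < 2) with m(α_i) = c_i for every i, so c is indeed a codeword.


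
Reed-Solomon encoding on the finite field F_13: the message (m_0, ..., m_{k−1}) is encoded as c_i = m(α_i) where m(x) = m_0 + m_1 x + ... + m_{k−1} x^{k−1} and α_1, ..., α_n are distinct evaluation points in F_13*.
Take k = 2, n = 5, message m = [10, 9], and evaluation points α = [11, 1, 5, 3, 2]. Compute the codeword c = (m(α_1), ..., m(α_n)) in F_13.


c = [5, 6, 3, 11, 2]

Message polynomial: m(x) = 10 + 9·x (mod 13).
For each evaluation point α_i, compute m(α_i) mod 13:
  α_1 = 11: Horner steps 9 → 5, so m(11) = 5.
  α_2 = 1: Horner steps 9 → 6, so m(1) = 6.
  α_3 = 5: Horner steps 9 → 3, so m(5) = 3.
  α_4 = 3: Horner steps 9 → 11, so m(3) = 11.
  α_5 = 2: Horner steps 9 → 2, so m(2) = 2.
Codeword c = [5, 6, 3, 11, 2] ∈ F_13^5.


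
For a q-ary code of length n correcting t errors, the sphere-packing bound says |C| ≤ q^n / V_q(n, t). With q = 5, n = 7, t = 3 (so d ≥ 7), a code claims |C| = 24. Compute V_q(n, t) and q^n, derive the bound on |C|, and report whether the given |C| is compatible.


V_q(n, t) = 2605, q^n = 78125, Hamming bound = 29, |C| = 24 ≤ bound (satisfied).

Step 1: Compute V_q(n, t) = Σ_{j=0}^3 C(n, j) (q−1)^j.
  j = 0: C(7,0)·(4)^0 = 1·1 = 1.
  j = 1: C(7,1)·(4)^1 = 7·4 = 28.
  j = 2: C(7,2)·(4)^2 = 21·16 = 336.
  j = 3: C(7,3)·(4)^3 = 35·64 = 2240.
  V_q(n, t) = 1 + 28 + 336 + 2240 = 2605.
Step 2: q^n = 5^7 = 78125.
Step 3: Hamming bound ⌊q^n / V_q(n,t)⌋ = ⌊78125/2605⌋ = 29.
Step 4: Compare |C| = 24 to 29: satisfied.
The claimed |C| lies below the Hamming bound.


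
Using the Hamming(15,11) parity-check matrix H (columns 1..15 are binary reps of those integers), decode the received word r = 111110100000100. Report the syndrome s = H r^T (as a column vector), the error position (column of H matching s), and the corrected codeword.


s = (1, 0, 1, 1)^T, error position = 11, corrected codeword c = 111110100010100

Compute s = H r^T mod 2 one row at a time:
  s_1 = 0 + 0 + 0 + 0 + 0 + 1 + 0 + 0 = 1 ≡ 1 (mod 2).
  s_2 = 1 + 1 + 0 + 1 + 0 + 1 + 0 + 0 = 4 ≡ 0 (mod 2).
  s_3 = 1 + 1 + 0 + 1 + 0 + 0 + 0 + 0 = 3 ≡ 1 (mod 2).
  s_4 = 1 + 1 + 1 + 1 + 0 + 0 + 1 + 0 = 5 ≡ 1 (mod 2).
s = (1, 0, 1, 1)^T — this equals column 11 of H (binary 1011), so error is at position 11.
Correct: flip bit 11 of r = 111110100000100 to get c = 111110100010100.


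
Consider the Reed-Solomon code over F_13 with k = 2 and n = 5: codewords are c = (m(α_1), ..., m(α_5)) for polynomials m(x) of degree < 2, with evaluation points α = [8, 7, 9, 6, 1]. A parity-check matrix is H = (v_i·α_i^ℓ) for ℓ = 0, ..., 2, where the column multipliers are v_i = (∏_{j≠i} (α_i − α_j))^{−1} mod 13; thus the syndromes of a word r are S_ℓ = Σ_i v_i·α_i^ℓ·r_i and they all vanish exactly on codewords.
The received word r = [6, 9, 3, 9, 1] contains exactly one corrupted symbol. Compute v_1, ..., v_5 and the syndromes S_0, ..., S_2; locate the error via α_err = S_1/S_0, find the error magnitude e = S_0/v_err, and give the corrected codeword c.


S = (4, 11, 1), error at position 4, error magnitude e = 10, c = [6, 9, 3, 12, 1].

Step 1: column multipliers v_i = (∏_{j≠i}(α_i − α_j))^{−1} mod 13.
  i = 1 (α = 8): (8−7)(8−9)(8−6)(8−1) = 1·(−1)·2·7 = −14 ≡ 12, so v_1 = 12^{−1} = 12 (mod 13).
  i = 2 (α = 7): (7−8)(7−9)(7−6)(7−1) = (−1)·(−2)·1·6 = 12 ≡ 12, so v_2 = 12^{−1} = 12 (mod 13).
  i = 3 (α = 9): (9−8)(9−7)(9−6)(9−1) = 1·2·3·8 = 48 ≡ 9, so v_3 = 9^{−1} = 3 (mod 13).
  i = 4 (α = 6): (6−8)(6−7)(6−9)(6−1) = (−2)·(−1)·(−3)·5 = −30 ≡ 9, so v_4 = 9^{−1} = 3 (mod 13).
  i = 5 (α = 1): (1−8)(1−7)(1−9)(1−6) = (−7)·(−6)·(−8)·(−5) = 1680 ≡ 3, so v_5 = 3^{−1} = 9 (mod 13).
  v = [12, 12, 3, 3, 9].
Step 2: syndromes of r = [6, 9, 3, 9, 1] (all sums mod 13).
  S_0 = Σ v_i r_i = 12·6 + 12·9 + 3·3 + 3·9 + 9·1 = 225 ≡ 4.
  S_1 = Σ v_i α_i r_i = 12·8·6 + 12·7·9 + 3·9·3 + 3·6·9 + 9·1·1 = 1584 ≡ 11.
  α_i^2 mod 13 = [12, 10, 3, 10, 1].
  S_2 = Σ v_i α_i^2 r_i = 12·12·6 + 12·10·9 + 3·3·3 + 3·10·9 + 9·1·1 = 2250 ≡ 1.
  S = (4, 11, 1) ≠ 0, so r is not a codeword (an error is present).
Step 3: locate the error. For a single error e at position i, S_ℓ = v_i·e·α_i^ℓ, so α_err = S_1/S_0.
  S_0^{−1} = 4^{−1} = 10 (mod 13), so α_err = 11·10 = 110 ≡ 6 = α_4. Error position i = 4.
  Consistency check: S_2/S_1 = 1·6 = 6 ≡ 6 = α_err ✓ (single-error assumption holds).
Step 4: error magnitude e = S_0/v_4 = S_0·∏_{j≠4}(α_4 − α_j) = 4·9 = 36 ≡ 10 (mod 13).
Step 5: correct position 4: c_4 = r_4 − e = 9 − 10 ≡ 12 (mod 13). Hence c = [6, 9, 3, 12, 1].
  Check: interpolating c through the α_i gives m(x) = 4 + 10·x (degree < 2) with m(α_i) = c_i for every i, so c is indeed a codeword.


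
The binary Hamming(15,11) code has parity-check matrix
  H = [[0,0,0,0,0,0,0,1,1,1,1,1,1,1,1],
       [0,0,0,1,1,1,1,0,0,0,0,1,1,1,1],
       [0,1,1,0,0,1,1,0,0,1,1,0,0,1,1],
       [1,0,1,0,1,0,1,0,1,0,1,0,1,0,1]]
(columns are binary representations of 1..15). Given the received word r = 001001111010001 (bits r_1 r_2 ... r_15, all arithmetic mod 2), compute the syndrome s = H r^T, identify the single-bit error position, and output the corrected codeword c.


s = (0, 1, 1, 1)^T, error position = 7, corrected codeword c = 001001011010001

Compute s = H r^T mod 2 one row at a time:
  s_1 = 1 + 1 + 0 + 1 + 0 + 0 + 0 + 1 = 4 ≡ 0 (mod 2).
  s_2 = 0 + 0 + 1 + 1 + 0 + 0 + 0 + 1 = 3 ≡ 1 (mod 2).
  s_3 = 0 + 1 + 1 + 1 + 0 + 1 + 0 + 1 = 5 ≡ 1 (mod 2).
  s_4 = 0 + 1 + 0 + 1 + 1 + 1 + 0 + 1 = 5 ≡ 1 (mod 2).
s = (0, 1, 1, 1)^T — this equals column 7 of H (binary 0111), so error is at position 7.
Correct: flip bit 7 of r = 001001111010001 to get c = 001001011010001.


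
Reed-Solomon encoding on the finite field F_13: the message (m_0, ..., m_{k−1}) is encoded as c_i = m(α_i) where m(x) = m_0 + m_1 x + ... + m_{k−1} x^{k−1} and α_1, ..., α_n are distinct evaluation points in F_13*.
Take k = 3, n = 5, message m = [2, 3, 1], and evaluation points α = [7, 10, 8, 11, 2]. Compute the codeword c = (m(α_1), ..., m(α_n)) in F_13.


c = [7, 2, 12, 0, 12]

Message polynomial: m(x) = 2 + 3·x + 1·x^2 (mod 13).
For each evaluation point α_i, compute m(α_i) mod 13:
  α_1 = 7: Horner steps 1 → 10 → 7, so m(7) = 7.
  α_2 = 10: Horner steps 1 → 0 → 2, so m(10) = 2.
  α_3 = 8: Horner steps 1 → 11 → 12, so m(8) = 12.
  α_4 = 11: Horner steps 1 → 1 → 0, so m(11) = 0.
  α_5 = 2: Horner steps 1 → 5 → 12, so m(2) = 12.
Codeword c = [7, 2, 12, 0, 12] ∈ F_13^5.


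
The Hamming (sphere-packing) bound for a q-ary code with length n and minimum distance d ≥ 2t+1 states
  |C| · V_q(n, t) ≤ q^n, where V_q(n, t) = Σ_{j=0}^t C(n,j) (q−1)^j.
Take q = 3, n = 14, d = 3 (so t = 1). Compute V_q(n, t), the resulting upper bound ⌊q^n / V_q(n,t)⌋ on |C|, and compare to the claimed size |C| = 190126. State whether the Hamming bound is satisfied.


V_q(n, t) = 29, q^n = 4782969, Hamming bound = 164929, |C| = 190126 > bound (violated).

Step 1: Compute V_q(n, t) = Σ_{j=0}^1 C(n, j) (q−1)^j.
  j = 0: C(14,0)·(2)^0 = 1·1 = 1.
  j = 1: C(14,1)·(2)^1 = 14·2 = 28.
  V_q(n, t) = 1 + 28 = 29.
Step 2: q^n = 3^14 = 4782969.
Step 3: Hamming bound ⌊q^n / V_q(n,t)⌋ = ⌊4782969/29⌋ = 164929.
Step 4: Compare |C| = 190126 to 164929: violated.
The claimed |C| lies above the Hamming bound, so no 3-ary code of length 14 with d ≥ 3 can have 190126 codewords.


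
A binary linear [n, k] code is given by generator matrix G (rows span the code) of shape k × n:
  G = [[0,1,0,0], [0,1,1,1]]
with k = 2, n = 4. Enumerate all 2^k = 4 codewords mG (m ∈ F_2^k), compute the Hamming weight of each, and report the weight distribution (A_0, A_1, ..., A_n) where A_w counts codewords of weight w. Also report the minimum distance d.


Weight distribution: A_0 = 1, A_1 = 1, A_2 = 1, A_3 = 1. Minimum distance d = 1.

Enumerate all 2^2 = 4 messages m ∈ F_2^2.
For each, compute codeword c = mG in F_2^4, then tally its weight.
  m = 00 → c = 0000, weight = 0.
  m = 10 → c = 0100, weight = 1.
  m = 01 → c = 0111, weight = 3.
  m = 11 → c = 0011, weight = 2.
Tally weights:
  weight 0: 1 codewords.
  weight 1: 1 codewords.
  weight 2: 1 codewords.
  weight 3: 1 codewords.
Minimum distance d = smallest w > 0 with A_w > 0 = 1.
Sanity: Σ A_w = 4 = 2^2 = 4 ✓.


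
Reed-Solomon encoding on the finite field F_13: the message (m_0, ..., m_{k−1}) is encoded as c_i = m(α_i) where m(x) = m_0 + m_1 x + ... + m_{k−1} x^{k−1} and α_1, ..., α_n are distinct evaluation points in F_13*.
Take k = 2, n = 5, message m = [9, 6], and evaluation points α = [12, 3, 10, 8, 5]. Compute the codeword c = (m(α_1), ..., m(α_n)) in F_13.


c = [3, 1, 4, 5, 0]

Message polynomial: m(x) = 9 + 6·x (mod 13).
For each evaluation point α_i, compute m(α_i) mod 13:
  α_1 = 12: Horner steps 6 → 3, so m(12) = 3.
  α_2 = 3: Horner steps 6 → 1, so m(3) = 1.
  α_3 = 10: Horner steps 6 → 4, so m(10) = 4.
  α_4 = 8: Horner steps 6 → 5, so m(8) = 5.
  α_5 = 5: Horner steps 6 → 0, so m(5) = 0.
Codeword c = [3, 1, 4, 5, 0] ∈ F_13^5.


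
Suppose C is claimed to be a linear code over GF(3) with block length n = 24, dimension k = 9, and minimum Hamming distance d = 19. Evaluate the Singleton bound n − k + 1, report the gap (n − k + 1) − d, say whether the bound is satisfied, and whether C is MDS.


Singleton RHS = n − k + 1 = 16, slack = -3, bound violated (no such code; not MDS).

Singleton bound: d ≤ n − k + 1.
Here n = 24, k = 9, so n − k + 1 = 16.
Given d = 19, check d ≤ 16: NO.
Slack = (n − k + 1) − d = -3.
The slack is negative: d = 19 exceeds n − k + 1 = 16 by 3, so the Singleton bound is violated and no linear [24, 9, 19]_3 code can exist. In particular it is not MDS (MDS requires d = n − k + 1 exactly).
Description: the claimed parameters are [24, 9, 19]_3; such a code would be impossible (violates the Singleton bound).


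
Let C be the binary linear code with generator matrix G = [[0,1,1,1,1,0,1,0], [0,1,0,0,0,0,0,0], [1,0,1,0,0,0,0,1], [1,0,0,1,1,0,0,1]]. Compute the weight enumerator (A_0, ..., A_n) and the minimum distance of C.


Weight distribution: A_0 = 1, A_1 = 2, A_2 = 1, A_3 = 2, A_4 = 5, A_5 = 4, A_6 = 1. Minimum distance d = 1.

Enumerate all 2^4 = 16 messages m ∈ F_2^4.
For each, compute codeword c = mG in F_2^8, then tally its weight.
  m = 0000 → c = 00000000, weight = 0.
  m = 1000 → c = 01111010, weight = 5.
  m = 0100 → c = 01000000, weight = 1.
  m = 1100 → c = 00111010, weight = 4.
  m = 0010 → c = 10100001, weight = 3.
  m = 1010 → c = 11011011, weight = 6.
  m = 0110 → c = 11100001, weight = 4.
  m = 1110 → c = 10011011, weight = 5.
  m = 0001 → c = 10011001, weight = 4.
  m = 1001 → c = 11100011, weight = 5.
  m = 0101 → c = 11011001, weight = 5.
  m = 1101 → c = 10100011, weight = 4.
  m = 0011 → c = 00111000, weight = 3.
  m = 1011 → c = 01000010, weight = 2.
  m = 0111 → c = 01111000, weight = 4.
  m = 1111 → c = 00000010, weight = 1.
Tally weights:
  weight 0: 1 codewords.
  weight 1: 2 codewords.
  weight 2: 1 codewords.
  weight 3: 2 codewords.
  weight 4: 5 codewords.
  weight 5: 4 codewords.
  weight 6: 1 codewords.
Minimum distance d = smallest w > 0 with A_w > 0 = 1.
Sanity: Σ A_w = 16 = 2^4 = 16 ✓.


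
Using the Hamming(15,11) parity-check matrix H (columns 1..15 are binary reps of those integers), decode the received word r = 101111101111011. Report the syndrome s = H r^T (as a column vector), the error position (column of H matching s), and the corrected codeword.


s = (0, 1, 1, 1)^T, error position = 7, corrected codeword c = 101111001111011

Compute s = H r^T mod 2 one row at a time:
  s_1 = 0 + 1 + 1 + 1 + 1 + 0 + 1 + 1 = 6 ≡ 0 (mod 2).
  s_2 = 1 + 1 + 1 + 1 + 1 + 0 + 1 + 1 = 7 ≡ 1 (mod 2).
  s_3 = 0 + 1 + 1 + 1 + 1 + 1 + 1 + 1 = 7 ≡ 1 (mod 2).
  s_4 = 1 + 1 + 1 + 1 + 1 + 1 + 0 + 1 = 7 ≡ 1 (mod 2).
s = (0, 1, 1, 1)^T — this equals column 7 of H (binary 0111), so error is at position 7.
Correct: flip bit 7 of r = 101111101111011 to get c = 101111001111011.


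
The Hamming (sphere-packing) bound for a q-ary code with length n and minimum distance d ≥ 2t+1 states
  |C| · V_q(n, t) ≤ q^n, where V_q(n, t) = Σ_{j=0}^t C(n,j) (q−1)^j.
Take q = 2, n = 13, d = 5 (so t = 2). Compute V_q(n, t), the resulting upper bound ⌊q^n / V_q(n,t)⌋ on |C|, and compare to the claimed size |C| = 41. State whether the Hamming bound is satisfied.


V_q(n, t) = 92, q^n = 8192, Hamming bound = 89, |C| = 41 ≤ bound (satisfied).

Step 1: Compute V_q(n, t) = Σ_{j=0}^2 C(n, j) (q−1)^j.
  j = 0: C(13,0)·(1)^0 = 1·1 = 1.
  j = 1: C(13,1)·(1)^1 = 13·1 = 13.
  j = 2: C(13,2)·(1)^2 = 78·1 = 78.
  V_q(n, t) = 1 + 13 + 78 = 92.
Step 2: q^n = 2^13 = 8192.
Step 3: Hamming bound ⌊q^n / V_q(n,t)⌋ = ⌊8192/92⌋ = 89.
Step 4: Compare |C| = 41 to 89: satisfied.
The claimed |C| lies below the Hamming bound.
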